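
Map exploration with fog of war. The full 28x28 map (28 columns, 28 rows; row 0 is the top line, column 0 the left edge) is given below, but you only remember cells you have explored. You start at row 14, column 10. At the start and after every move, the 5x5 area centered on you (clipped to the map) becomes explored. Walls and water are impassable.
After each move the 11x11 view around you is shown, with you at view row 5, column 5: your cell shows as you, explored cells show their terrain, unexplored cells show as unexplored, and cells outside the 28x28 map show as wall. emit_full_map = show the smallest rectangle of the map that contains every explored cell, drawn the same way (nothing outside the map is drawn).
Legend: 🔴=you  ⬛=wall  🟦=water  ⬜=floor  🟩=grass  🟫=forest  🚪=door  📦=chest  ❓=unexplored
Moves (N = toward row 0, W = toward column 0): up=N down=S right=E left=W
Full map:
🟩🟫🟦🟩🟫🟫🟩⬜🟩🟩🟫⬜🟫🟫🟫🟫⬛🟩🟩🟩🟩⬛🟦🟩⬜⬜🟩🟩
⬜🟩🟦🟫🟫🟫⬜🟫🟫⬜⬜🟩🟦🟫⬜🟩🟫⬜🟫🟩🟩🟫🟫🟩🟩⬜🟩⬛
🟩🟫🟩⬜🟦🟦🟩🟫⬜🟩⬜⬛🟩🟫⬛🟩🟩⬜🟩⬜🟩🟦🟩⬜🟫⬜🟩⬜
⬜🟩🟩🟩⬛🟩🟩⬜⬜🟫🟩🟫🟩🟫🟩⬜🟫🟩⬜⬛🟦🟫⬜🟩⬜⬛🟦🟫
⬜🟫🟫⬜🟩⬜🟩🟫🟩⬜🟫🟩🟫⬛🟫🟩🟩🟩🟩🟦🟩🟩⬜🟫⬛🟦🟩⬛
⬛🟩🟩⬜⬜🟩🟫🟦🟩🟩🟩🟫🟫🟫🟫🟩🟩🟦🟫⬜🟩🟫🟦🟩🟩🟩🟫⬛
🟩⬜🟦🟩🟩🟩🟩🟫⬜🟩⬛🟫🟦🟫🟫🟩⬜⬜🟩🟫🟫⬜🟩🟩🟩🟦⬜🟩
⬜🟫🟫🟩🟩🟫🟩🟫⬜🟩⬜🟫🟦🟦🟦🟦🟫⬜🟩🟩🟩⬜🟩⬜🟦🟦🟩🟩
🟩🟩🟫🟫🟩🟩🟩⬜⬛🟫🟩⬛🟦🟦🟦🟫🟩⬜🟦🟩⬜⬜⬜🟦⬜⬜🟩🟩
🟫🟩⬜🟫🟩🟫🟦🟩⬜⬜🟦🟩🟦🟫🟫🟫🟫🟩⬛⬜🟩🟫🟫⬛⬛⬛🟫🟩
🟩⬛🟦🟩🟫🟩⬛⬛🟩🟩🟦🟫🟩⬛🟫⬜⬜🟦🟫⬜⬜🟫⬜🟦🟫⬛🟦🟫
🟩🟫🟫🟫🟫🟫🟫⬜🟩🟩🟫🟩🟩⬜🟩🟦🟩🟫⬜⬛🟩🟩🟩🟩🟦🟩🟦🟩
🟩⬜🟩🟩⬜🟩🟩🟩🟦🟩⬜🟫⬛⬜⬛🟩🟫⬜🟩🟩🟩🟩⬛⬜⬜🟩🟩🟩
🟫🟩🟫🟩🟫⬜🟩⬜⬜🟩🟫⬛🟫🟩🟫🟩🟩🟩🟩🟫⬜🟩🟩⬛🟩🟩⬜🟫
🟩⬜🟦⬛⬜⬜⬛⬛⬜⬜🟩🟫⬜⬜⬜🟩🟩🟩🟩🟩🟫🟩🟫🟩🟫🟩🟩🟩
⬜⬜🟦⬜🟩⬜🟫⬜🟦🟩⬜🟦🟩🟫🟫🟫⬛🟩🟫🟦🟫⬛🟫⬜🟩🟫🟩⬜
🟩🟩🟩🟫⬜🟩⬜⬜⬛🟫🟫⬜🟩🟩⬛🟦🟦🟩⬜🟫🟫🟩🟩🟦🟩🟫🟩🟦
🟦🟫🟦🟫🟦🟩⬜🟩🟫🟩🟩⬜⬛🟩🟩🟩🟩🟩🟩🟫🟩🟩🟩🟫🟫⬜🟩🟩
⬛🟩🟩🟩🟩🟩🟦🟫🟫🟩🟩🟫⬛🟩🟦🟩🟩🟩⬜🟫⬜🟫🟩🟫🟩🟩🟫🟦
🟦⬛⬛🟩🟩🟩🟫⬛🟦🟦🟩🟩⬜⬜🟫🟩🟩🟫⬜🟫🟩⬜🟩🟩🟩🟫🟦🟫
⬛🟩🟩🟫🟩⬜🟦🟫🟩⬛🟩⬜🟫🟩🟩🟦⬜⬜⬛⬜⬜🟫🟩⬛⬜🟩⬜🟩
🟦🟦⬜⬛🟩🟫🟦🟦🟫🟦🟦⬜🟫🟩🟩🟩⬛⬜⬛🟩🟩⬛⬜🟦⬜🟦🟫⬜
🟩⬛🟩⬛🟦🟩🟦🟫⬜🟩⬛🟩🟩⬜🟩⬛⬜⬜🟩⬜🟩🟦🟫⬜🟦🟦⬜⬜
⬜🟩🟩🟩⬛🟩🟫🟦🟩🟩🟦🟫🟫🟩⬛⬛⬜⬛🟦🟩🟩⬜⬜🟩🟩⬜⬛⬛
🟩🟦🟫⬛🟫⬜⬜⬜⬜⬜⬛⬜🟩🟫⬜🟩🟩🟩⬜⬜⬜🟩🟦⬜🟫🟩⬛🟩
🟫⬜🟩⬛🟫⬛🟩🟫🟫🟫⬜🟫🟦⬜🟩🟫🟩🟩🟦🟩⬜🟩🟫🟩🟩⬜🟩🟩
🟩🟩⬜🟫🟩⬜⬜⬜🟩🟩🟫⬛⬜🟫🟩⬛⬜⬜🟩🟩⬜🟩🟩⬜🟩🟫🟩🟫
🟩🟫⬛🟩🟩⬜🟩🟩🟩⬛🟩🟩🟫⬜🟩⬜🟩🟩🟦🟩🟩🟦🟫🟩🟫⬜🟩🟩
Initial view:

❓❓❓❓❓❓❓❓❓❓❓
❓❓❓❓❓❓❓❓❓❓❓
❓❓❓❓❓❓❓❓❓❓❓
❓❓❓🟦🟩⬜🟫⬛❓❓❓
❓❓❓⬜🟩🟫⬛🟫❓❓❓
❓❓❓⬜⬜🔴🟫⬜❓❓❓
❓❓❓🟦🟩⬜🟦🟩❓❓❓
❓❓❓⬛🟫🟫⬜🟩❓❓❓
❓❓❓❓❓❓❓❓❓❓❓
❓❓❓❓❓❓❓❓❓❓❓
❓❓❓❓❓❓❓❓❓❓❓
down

❓❓❓❓❓❓❓❓❓❓❓
❓❓❓❓❓❓❓❓❓❓❓
❓❓❓🟦🟩⬜🟫⬛❓❓❓
❓❓❓⬜🟩🟫⬛🟫❓❓❓
❓❓❓⬜⬜🟩🟫⬜❓❓❓
❓❓❓🟦🟩🔴🟦🟩❓❓❓
❓❓❓⬛🟫🟫⬜🟩❓❓❓
❓❓❓🟫🟩🟩⬜⬛❓❓❓
❓❓❓❓❓❓❓❓❓❓❓
❓❓❓❓❓❓❓❓❓❓❓
❓❓❓❓❓❓❓❓❓❓❓

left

❓❓❓❓❓❓❓❓❓❓❓
❓❓❓❓❓❓❓❓❓❓❓
❓❓❓❓🟦🟩⬜🟫⬛❓❓
❓❓❓⬜⬜🟩🟫⬛🟫❓❓
❓❓❓⬛⬜⬜🟩🟫⬜❓❓
❓❓❓⬜🟦🔴⬜🟦🟩❓❓
❓❓❓⬜⬛🟫🟫⬜🟩❓❓
❓❓❓🟩🟫🟩🟩⬜⬛❓❓
❓❓❓❓❓❓❓❓❓❓❓
❓❓❓❓❓❓❓❓❓❓❓
❓❓❓❓❓❓❓❓❓❓❓

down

❓❓❓❓❓❓❓❓❓❓❓
❓❓❓❓🟦🟩⬜🟫⬛❓❓
❓❓❓⬜⬜🟩🟫⬛🟫❓❓
❓❓❓⬛⬜⬜🟩🟫⬜❓❓
❓❓❓⬜🟦🟩⬜🟦🟩❓❓
❓❓❓⬜⬛🔴🟫⬜🟩❓❓
❓❓❓🟩🟫🟩🟩⬜⬛❓❓
❓❓❓🟫🟫🟩🟩🟫❓❓❓
❓❓❓❓❓❓❓❓❓❓❓
❓❓❓❓❓❓❓❓❓❓❓
❓❓❓❓❓❓❓❓❓❓❓

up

❓❓❓❓❓❓❓❓❓❓❓
❓❓❓❓❓❓❓❓❓❓❓
❓❓❓❓🟦🟩⬜🟫⬛❓❓
❓❓❓⬜⬜🟩🟫⬛🟫❓❓
❓❓❓⬛⬜⬜🟩🟫⬜❓❓
❓❓❓⬜🟦🔴⬜🟦🟩❓❓
❓❓❓⬜⬛🟫🟫⬜🟩❓❓
❓❓❓🟩🟫🟩🟩⬜⬛❓❓
❓❓❓🟫🟫🟩🟩🟫❓❓❓
❓❓❓❓❓❓❓❓❓❓❓
❓❓❓❓❓❓❓❓❓❓❓

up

❓❓❓❓❓❓❓❓❓❓❓
❓❓❓❓❓❓❓❓❓❓❓
❓❓❓❓❓❓❓❓❓❓❓
❓❓❓🟩🟦🟩⬜🟫⬛❓❓
❓❓❓⬜⬜🟩🟫⬛🟫❓❓
❓❓❓⬛⬜🔴🟩🟫⬜❓❓
❓❓❓⬜🟦🟩⬜🟦🟩❓❓
❓❓❓⬜⬛🟫🟫⬜🟩❓❓
❓❓❓🟩🟫🟩🟩⬜⬛❓❓
❓❓❓🟫🟫🟩🟩🟫❓❓❓
❓❓❓❓❓❓❓❓❓❓❓

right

❓❓❓❓❓❓❓❓❓❓❓
❓❓❓❓❓❓❓❓❓❓❓
❓❓❓❓❓❓❓❓❓❓❓
❓❓🟩🟦🟩⬜🟫⬛❓❓❓
❓❓⬜⬜🟩🟫⬛🟫❓❓❓
❓❓⬛⬜⬜🔴🟫⬜❓❓❓
❓❓⬜🟦🟩⬜🟦🟩❓❓❓
❓❓⬜⬛🟫🟫⬜🟩❓❓❓
❓❓🟩🟫🟩🟩⬜⬛❓❓❓
❓❓🟫🟫🟩🟩🟫❓❓❓❓
❓❓❓❓❓❓❓❓❓❓❓

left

❓❓❓❓❓❓❓❓❓❓❓
❓❓❓❓❓❓❓❓❓❓❓
❓❓❓❓❓❓❓❓❓❓❓
❓❓❓🟩🟦🟩⬜🟫⬛❓❓
❓❓❓⬜⬜🟩🟫⬛🟫❓❓
❓❓❓⬛⬜🔴🟩🟫⬜❓❓
❓❓❓⬜🟦🟩⬜🟦🟩❓❓
❓❓❓⬜⬛🟫🟫⬜🟩❓❓
❓❓❓🟩🟫🟩🟩⬜⬛❓❓
❓❓❓🟫🟫🟩🟩🟫❓❓❓
❓❓❓❓❓❓❓❓❓❓❓

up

❓❓❓❓❓❓❓❓❓❓❓
❓❓❓❓❓❓❓❓❓❓❓
❓❓❓❓❓❓❓❓❓❓❓
❓❓❓⬜🟩🟩🟫🟩❓❓❓
❓❓❓🟩🟦🟩⬜🟫⬛❓❓
❓❓❓⬜⬜🔴🟫⬛🟫❓❓
❓❓❓⬛⬜⬜🟩🟫⬜❓❓
❓❓❓⬜🟦🟩⬜🟦🟩❓❓
❓❓❓⬜⬛🟫🟫⬜🟩❓❓
❓❓❓🟩🟫🟩🟩⬜⬛❓❓
❓❓❓🟫🟫🟩🟩🟫❓❓❓

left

❓❓❓❓❓❓❓❓❓❓❓
❓❓❓❓❓❓❓❓❓❓❓
❓❓❓❓❓❓❓❓❓❓❓
❓❓❓🟫⬜🟩🟩🟫🟩❓❓
❓❓❓🟩🟩🟦🟩⬜🟫⬛❓
❓❓❓🟩⬜🔴🟩🟫⬛🟫❓
❓❓❓⬛⬛⬜⬜🟩🟫⬜❓
❓❓❓🟫⬜🟦🟩⬜🟦🟩❓
❓❓❓❓⬜⬛🟫🟫⬜🟩❓
❓❓❓❓🟩🟫🟩🟩⬜⬛❓
❓❓❓❓🟫🟫🟩🟩🟫❓❓

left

❓❓❓❓❓❓❓❓❓❓❓
❓❓❓❓❓❓❓❓❓❓❓
❓❓❓❓❓❓❓❓❓❓❓
❓❓❓🟫🟫⬜🟩🟩🟫🟩❓
❓❓❓🟩🟩🟩🟦🟩⬜🟫⬛
❓❓❓⬜🟩🔴⬜🟩🟫⬛🟫
❓❓❓⬜⬛⬛⬜⬜🟩🟫⬜
❓❓❓⬜🟫⬜🟦🟩⬜🟦🟩
❓❓❓❓❓⬜⬛🟫🟫⬜🟩
❓❓❓❓❓🟩🟫🟩🟩⬜⬛
❓❓❓❓❓🟫🟫🟩🟩🟫❓

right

❓❓❓❓❓❓❓❓❓❓❓
❓❓❓❓❓❓❓❓❓❓❓
❓❓❓❓❓❓❓❓❓❓❓
❓❓🟫🟫⬜🟩🟩🟫🟩❓❓
❓❓🟩🟩🟩🟦🟩⬜🟫⬛❓
❓❓⬜🟩⬜🔴🟩🟫⬛🟫❓
❓❓⬜⬛⬛⬜⬜🟩🟫⬜❓
❓❓⬜🟫⬜🟦🟩⬜🟦🟩❓
❓❓❓❓⬜⬛🟫🟫⬜🟩❓
❓❓❓❓🟩🟫🟩🟩⬜⬛❓
❓❓❓❓🟫🟫🟩🟩🟫❓❓

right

❓❓❓❓❓❓❓❓❓❓❓
❓❓❓❓❓❓❓❓❓❓❓
❓❓❓❓❓❓❓❓❓❓❓
❓🟫🟫⬜🟩🟩🟫🟩❓❓❓
❓🟩🟩🟩🟦🟩⬜🟫⬛❓❓
❓⬜🟩⬜⬜🔴🟫⬛🟫❓❓
❓⬜⬛⬛⬜⬜🟩🟫⬜❓❓
❓⬜🟫⬜🟦🟩⬜🟦🟩❓❓
❓❓❓⬜⬛🟫🟫⬜🟩❓❓
❓❓❓🟩🟫🟩🟩⬜⬛❓❓
❓❓❓🟫🟫🟩🟩🟫❓❓❓

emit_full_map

🟫🟫⬜🟩🟩🟫🟩❓
🟩🟩🟩🟦🟩⬜🟫⬛
⬜🟩⬜⬜🔴🟫⬛🟫
⬜⬛⬛⬜⬜🟩🟫⬜
⬜🟫⬜🟦🟩⬜🟦🟩
❓❓⬜⬛🟫🟫⬜🟩
❓❓🟩🟫🟩🟩⬜⬛
❓❓🟫🟫🟩🟩🟫❓

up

❓❓❓❓❓❓❓❓❓❓❓
❓❓❓❓❓❓❓❓❓❓❓
❓❓❓❓❓❓❓❓❓❓❓
❓❓❓⬛🟩🟩🟦🟫❓❓❓
❓🟫🟫⬜🟩🟩🟫🟩❓❓❓
❓🟩🟩🟩🟦🔴⬜🟫⬛❓❓
❓⬜🟩⬜⬜🟩🟫⬛🟫❓❓
❓⬜⬛⬛⬜⬜🟩🟫⬜❓❓
❓⬜🟫⬜🟦🟩⬜🟦🟩❓❓
❓❓❓⬜⬛🟫🟫⬜🟩❓❓
❓❓❓🟩🟫🟩🟩⬜⬛❓❓

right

❓❓❓❓❓❓❓❓❓❓❓
❓❓❓❓❓❓❓❓❓❓❓
❓❓❓❓❓❓❓❓❓❓❓
❓❓⬛🟩🟩🟦🟫🟩❓❓❓
🟫🟫⬜🟩🟩🟫🟩🟩❓❓❓
🟩🟩🟩🟦🟩🔴🟫⬛❓❓❓
⬜🟩⬜⬜🟩🟫⬛🟫❓❓❓
⬜⬛⬛⬜⬜🟩🟫⬜❓❓❓
⬜🟫⬜🟦🟩⬜🟦🟩❓❓❓
❓❓⬜⬛🟫🟫⬜🟩❓❓❓
❓❓🟩🟫🟩🟩⬜⬛❓❓❓

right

❓❓❓❓❓❓❓❓❓❓❓
❓❓❓❓❓❓❓❓❓❓❓
❓❓❓❓❓❓❓❓❓❓❓
❓⬛🟩🟩🟦🟫🟩⬛❓❓❓
🟫⬜🟩🟩🟫🟩🟩⬜❓❓❓
🟩🟩🟦🟩⬜🔴⬛⬜❓❓❓
🟩⬜⬜🟩🟫⬛🟫🟩❓❓❓
⬛⬛⬜⬜🟩🟫⬜⬜❓❓❓
🟫⬜🟦🟩⬜🟦🟩❓❓❓❓
❓⬜⬛🟫🟫⬜🟩❓❓❓❓
❓🟩🟫🟩🟩⬜⬛❓❓❓❓

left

❓❓❓❓❓❓❓❓❓❓❓
❓❓❓❓❓❓❓❓❓❓❓
❓❓❓❓❓❓❓❓❓❓❓
❓❓⬛🟩🟩🟦🟫🟩⬛❓❓
🟫🟫⬜🟩🟩🟫🟩🟩⬜❓❓
🟩🟩🟩🟦🟩🔴🟫⬛⬜❓❓
⬜🟩⬜⬜🟩🟫⬛🟫🟩❓❓
⬜⬛⬛⬜⬜🟩🟫⬜⬜❓❓
⬜🟫⬜🟦🟩⬜🟦🟩❓❓❓
❓❓⬜⬛🟫🟫⬜🟩❓❓❓
❓❓🟩🟫🟩🟩⬜⬛❓❓❓

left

❓❓❓❓❓❓❓❓❓❓❓
❓❓❓❓❓❓❓❓❓❓❓
❓❓❓❓❓❓❓❓❓❓❓
❓❓❓⬛🟩🟩🟦🟫🟩⬛❓
❓🟫🟫⬜🟩🟩🟫🟩🟩⬜❓
❓🟩🟩🟩🟦🔴⬜🟫⬛⬜❓
❓⬜🟩⬜⬜🟩🟫⬛🟫🟩❓
❓⬜⬛⬛⬜⬜🟩🟫⬜⬜❓
❓⬜🟫⬜🟦🟩⬜🟦🟩❓❓
❓❓❓⬜⬛🟫🟫⬜🟩❓❓
❓❓❓🟩🟫🟩🟩⬜⬛❓❓

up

❓❓❓❓❓❓❓❓❓❓❓
❓❓❓❓❓❓❓❓❓❓❓
❓❓❓❓❓❓❓❓❓❓❓
❓❓❓🟩⬜⬜🟦🟩❓❓❓
❓❓❓⬛🟩🟩🟦🟫🟩⬛❓
❓🟫🟫⬜🟩🔴🟫🟩🟩⬜❓
❓🟩🟩🟩🟦🟩⬜🟫⬛⬜❓
❓⬜🟩⬜⬜🟩🟫⬛🟫🟩❓
❓⬜⬛⬛⬜⬜🟩🟫⬜⬜❓
❓⬜🟫⬜🟦🟩⬜🟦🟩❓❓
❓❓❓⬜⬛🟫🟫⬜🟩❓❓

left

❓❓❓❓❓❓❓❓❓❓❓
❓❓❓❓❓❓❓❓❓❓❓
❓❓❓❓❓❓❓❓❓❓❓
❓❓❓🟦🟩⬜⬜🟦🟩❓❓
❓❓❓⬛⬛🟩🟩🟦🟫🟩⬛
❓❓🟫🟫⬜🔴🟩🟫🟩🟩⬜
❓❓🟩🟩🟩🟦🟩⬜🟫⬛⬜
❓❓⬜🟩⬜⬜🟩🟫⬛🟫🟩
❓❓⬜⬛⬛⬜⬜🟩🟫⬜⬜
❓❓⬜🟫⬜🟦🟩⬜🟦🟩❓
❓❓❓❓⬜⬛🟫🟫⬜🟩❓

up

❓❓❓❓❓❓❓❓❓❓❓
❓❓❓❓❓❓❓❓❓❓❓
❓❓❓❓❓❓❓❓❓❓❓
❓❓❓🟩⬜⬛🟫🟩❓❓❓
❓❓❓🟦🟩⬜⬜🟦🟩❓❓
❓❓❓⬛⬛🔴🟩🟦🟫🟩⬛
❓❓🟫🟫⬜🟩🟩🟫🟩🟩⬜
❓❓🟩🟩🟩🟦🟩⬜🟫⬛⬜
❓❓⬜🟩⬜⬜🟩🟫⬛🟫🟩
❓❓⬜⬛⬛⬜⬜🟩🟫⬜⬜
❓❓⬜🟫⬜🟦🟩⬜🟦🟩❓

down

❓❓❓❓❓❓❓❓❓❓❓
❓❓❓❓❓❓❓❓❓❓❓
❓❓❓🟩⬜⬛🟫🟩❓❓❓
❓❓❓🟦🟩⬜⬜🟦🟩❓❓
❓❓❓⬛⬛🟩🟩🟦🟫🟩⬛
❓❓🟫🟫⬜🔴🟩🟫🟩🟩⬜
❓❓🟩🟩🟩🟦🟩⬜🟫⬛⬜
❓❓⬜🟩⬜⬜🟩🟫⬛🟫🟩
❓❓⬜⬛⬛⬜⬜🟩🟫⬜⬜
❓❓⬜🟫⬜🟦🟩⬜🟦🟩❓
❓❓❓❓⬜⬛🟫🟫⬜🟩❓

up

❓❓❓❓❓❓❓❓❓❓❓
❓❓❓❓❓❓❓❓❓❓❓
❓❓❓❓❓❓❓❓❓❓❓
❓❓❓🟩⬜⬛🟫🟩❓❓❓
❓❓❓🟦🟩⬜⬜🟦🟩❓❓
❓❓❓⬛⬛🔴🟩🟦🟫🟩⬛
❓❓🟫🟫⬜🟩🟩🟫🟩🟩⬜
❓❓🟩🟩🟩🟦🟩⬜🟫⬛⬜
❓❓⬜🟩⬜⬜🟩🟫⬛🟫🟩
❓❓⬜⬛⬛⬜⬜🟩🟫⬜⬜
❓❓⬜🟫⬜🟦🟩⬜🟦🟩❓

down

❓❓❓❓❓❓❓❓❓❓❓
❓❓❓❓❓❓❓❓❓❓❓
❓❓❓🟩⬜⬛🟫🟩❓❓❓
❓❓❓🟦🟩⬜⬜🟦🟩❓❓
❓❓❓⬛⬛🟩🟩🟦🟫🟩⬛
❓❓🟫🟫⬜🔴🟩🟫🟩🟩⬜
❓❓🟩🟩🟩🟦🟩⬜🟫⬛⬜
❓❓⬜🟩⬜⬜🟩🟫⬛🟫🟩
❓❓⬜⬛⬛⬜⬜🟩🟫⬜⬜
❓❓⬜🟫⬜🟦🟩⬜🟦🟩❓
❓❓❓❓⬜⬛🟫🟫⬜🟩❓


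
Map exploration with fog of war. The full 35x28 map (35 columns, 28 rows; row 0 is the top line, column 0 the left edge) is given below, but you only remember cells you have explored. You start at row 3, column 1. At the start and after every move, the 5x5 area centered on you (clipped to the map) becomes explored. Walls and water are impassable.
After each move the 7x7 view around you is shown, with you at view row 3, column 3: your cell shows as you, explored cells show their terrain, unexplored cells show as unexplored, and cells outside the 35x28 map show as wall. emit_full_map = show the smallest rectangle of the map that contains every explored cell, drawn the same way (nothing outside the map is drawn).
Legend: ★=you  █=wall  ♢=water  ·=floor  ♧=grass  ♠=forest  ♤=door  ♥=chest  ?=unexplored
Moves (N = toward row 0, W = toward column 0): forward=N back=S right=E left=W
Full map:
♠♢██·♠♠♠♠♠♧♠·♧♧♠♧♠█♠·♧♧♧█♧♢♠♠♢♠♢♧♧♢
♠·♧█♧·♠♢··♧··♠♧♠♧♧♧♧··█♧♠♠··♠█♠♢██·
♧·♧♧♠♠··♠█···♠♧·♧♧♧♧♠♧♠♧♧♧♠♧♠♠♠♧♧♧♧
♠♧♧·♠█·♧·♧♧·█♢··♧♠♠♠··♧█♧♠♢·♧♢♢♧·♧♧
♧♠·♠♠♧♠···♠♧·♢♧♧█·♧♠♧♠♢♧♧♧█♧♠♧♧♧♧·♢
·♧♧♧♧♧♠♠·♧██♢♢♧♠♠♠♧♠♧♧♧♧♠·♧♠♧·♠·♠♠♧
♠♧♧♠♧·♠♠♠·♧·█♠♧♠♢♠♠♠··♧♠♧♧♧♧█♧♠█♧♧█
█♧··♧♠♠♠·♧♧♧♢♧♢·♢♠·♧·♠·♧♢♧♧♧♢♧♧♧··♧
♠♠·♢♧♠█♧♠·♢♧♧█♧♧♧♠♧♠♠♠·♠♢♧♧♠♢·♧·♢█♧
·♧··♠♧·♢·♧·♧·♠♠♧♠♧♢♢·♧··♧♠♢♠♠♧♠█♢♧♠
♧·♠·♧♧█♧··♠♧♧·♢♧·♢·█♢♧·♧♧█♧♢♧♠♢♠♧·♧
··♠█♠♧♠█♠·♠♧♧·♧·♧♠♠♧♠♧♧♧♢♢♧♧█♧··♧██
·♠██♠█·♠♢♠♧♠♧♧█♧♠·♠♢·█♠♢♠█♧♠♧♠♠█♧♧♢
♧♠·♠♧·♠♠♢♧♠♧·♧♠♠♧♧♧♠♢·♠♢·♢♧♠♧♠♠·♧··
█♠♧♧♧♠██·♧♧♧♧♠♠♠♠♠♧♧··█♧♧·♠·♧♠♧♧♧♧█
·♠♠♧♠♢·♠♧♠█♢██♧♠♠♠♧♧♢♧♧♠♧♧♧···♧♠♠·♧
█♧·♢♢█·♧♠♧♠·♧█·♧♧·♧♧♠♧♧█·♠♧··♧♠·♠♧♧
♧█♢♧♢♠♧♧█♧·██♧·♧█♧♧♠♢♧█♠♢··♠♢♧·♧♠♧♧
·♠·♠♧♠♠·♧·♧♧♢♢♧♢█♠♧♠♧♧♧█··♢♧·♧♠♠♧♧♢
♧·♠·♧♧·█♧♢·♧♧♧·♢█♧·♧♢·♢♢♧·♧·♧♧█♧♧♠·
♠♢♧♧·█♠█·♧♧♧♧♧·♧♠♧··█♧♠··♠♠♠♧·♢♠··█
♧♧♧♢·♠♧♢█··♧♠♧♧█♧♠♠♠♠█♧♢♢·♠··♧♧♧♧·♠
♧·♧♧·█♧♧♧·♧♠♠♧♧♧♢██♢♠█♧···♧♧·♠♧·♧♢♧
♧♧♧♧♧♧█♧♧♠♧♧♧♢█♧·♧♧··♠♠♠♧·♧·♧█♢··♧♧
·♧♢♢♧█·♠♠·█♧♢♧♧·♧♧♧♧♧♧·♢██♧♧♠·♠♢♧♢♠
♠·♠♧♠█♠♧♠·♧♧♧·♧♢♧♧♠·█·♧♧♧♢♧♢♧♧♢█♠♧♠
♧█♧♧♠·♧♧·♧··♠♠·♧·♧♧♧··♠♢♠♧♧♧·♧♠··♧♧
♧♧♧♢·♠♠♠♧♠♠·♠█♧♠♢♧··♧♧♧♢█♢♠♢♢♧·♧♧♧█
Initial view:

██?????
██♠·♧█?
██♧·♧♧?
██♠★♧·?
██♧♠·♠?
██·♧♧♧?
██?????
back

██♠·♧█?
██♧·♧♧?
██♠♧♧·?
██♧★·♠?
██·♧♧♧?
██♠♧♧♠?
██?????

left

███♠·♧█
███♧·♧♧
███♠♧♧·
███★♠·♠
███·♧♧♧
███♠♧♧♠
███????

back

███♧·♧♧
███♠♧♧·
███♧♠·♠
███★♧♧♧
███♠♧♧♠
████♧·?
███????

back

███♠♧♧·
███♧♠·♠
███·♧♧♧
███★♧♧♠
████♧·?
███♠♠·?
███????

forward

███♧·♧♧
███♠♧♧·
███♧♠·♠
███★♧♧♧
███♠♧♧♠
████♧·?
███♠♠·?

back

███♠♧♧·
███♧♠·♠
███·♧♧♧
███★♧♧♠
████♧·?
███♠♠·?
███????

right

██♠♧♧·?
██♧♠·♠?
██·♧♧♧?
██♠★♧♠?
███♧··?
██♠♠·♢?
██?????

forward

██♧·♧♧?
██♠♧♧·?
██♧♠·♠?
██·★♧♧?
██♠♧♧♠?
███♧··?
██♠♠·♢?

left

███♧·♧♧
███♠♧♧·
███♧♠·♠
███★♧♧♧
███♠♧♧♠
████♧··
███♠♠·♢

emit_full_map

♠·♧█
♧·♧♧
♠♧♧·
♧♠·♠
★♧♧♧
♠♧♧♠
█♧··
♠♠·♢

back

███♠♧♧·
███♧♠·♠
███·♧♧♧
███★♧♧♠
████♧··
███♠♠·♢
███????

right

██♠♧♧·?
██♧♠·♠?
██·♧♧♧?
██♠★♧♠?
███♧··?
██♠♠·♢?
██?????

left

███♠♧♧·
███♧♠·♠
███·♧♧♧
███★♧♧♠
████♧··
███♠♠·♢
███????

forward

███♧·♧♧
███♠♧♧·
███♧♠·♠
███★♧♧♧
███♠♧♧♠
████♧··
███♠♠·♢

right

██♧·♧♧?
██♠♧♧·?
██♧♠·♠?
██·★♧♧?
██♠♧♧♠?
███♧··?
██♠♠·♢?


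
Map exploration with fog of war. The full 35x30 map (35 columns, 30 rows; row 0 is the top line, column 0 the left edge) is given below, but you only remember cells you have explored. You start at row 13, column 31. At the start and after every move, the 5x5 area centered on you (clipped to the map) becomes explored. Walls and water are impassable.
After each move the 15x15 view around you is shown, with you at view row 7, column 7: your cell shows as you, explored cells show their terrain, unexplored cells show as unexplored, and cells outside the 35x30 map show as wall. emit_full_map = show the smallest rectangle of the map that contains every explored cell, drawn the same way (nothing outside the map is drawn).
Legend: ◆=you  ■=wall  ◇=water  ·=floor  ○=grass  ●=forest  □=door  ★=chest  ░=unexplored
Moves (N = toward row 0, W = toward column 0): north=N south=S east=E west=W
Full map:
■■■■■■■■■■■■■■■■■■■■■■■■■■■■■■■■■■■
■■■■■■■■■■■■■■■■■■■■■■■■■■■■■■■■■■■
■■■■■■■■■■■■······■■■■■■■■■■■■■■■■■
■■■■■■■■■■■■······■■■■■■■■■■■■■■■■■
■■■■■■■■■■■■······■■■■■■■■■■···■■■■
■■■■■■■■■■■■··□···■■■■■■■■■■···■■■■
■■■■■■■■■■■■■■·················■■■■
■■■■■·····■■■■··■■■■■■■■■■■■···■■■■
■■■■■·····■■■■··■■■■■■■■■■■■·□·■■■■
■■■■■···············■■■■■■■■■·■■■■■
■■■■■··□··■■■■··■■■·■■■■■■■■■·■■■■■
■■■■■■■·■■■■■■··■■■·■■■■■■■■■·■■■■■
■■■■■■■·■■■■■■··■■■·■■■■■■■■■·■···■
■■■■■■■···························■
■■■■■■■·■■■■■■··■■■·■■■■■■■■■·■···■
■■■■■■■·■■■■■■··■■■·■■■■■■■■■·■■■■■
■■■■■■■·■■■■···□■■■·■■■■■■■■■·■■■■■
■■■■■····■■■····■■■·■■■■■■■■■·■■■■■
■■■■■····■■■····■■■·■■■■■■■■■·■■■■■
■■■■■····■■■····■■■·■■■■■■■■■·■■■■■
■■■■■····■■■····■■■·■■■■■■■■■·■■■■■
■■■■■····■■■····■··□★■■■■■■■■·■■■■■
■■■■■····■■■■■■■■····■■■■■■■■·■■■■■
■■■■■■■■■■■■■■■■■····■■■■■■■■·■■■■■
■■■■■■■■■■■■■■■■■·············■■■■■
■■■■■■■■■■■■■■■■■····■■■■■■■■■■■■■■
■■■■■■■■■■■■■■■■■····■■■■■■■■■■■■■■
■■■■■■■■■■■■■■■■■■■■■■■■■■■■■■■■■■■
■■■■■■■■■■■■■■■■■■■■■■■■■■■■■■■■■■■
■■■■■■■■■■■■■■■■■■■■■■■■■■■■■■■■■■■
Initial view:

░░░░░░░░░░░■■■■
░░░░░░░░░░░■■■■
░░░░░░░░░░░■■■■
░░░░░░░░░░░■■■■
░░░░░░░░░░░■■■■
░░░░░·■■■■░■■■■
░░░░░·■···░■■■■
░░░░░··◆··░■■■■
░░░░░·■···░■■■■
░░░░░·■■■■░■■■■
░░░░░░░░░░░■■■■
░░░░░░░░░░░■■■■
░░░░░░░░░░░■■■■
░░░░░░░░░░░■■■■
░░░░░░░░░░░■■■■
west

░░░░░░░░░░░░■■■
░░░░░░░░░░░░■■■
░░░░░░░░░░░░■■■
░░░░░░░░░░░░■■■
░░░░░░░░░░░░■■■
░░░░░■·■■■■░■■■
░░░░░■·■···░■■■
░░░░░··◆···░■■■
░░░░░■·■···░■■■
░░░░░■·■■■■░■■■
░░░░░░░░░░░░■■■
░░░░░░░░░░░░■■■
░░░░░░░░░░░░■■■
░░░░░░░░░░░░■■■
░░░░░░░░░░░░■■■

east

░░░░░░░░░░░■■■■
░░░░░░░░░░░■■■■
░░░░░░░░░░░■■■■
░░░░░░░░░░░■■■■
░░░░░░░░░░░■■■■
░░░░■·■■■■░■■■■
░░░░■·■···░■■■■
░░░░···◆··░■■■■
░░░░■·■···░■■■■
░░░░■·■■■■░■■■■
░░░░░░░░░░░■■■■
░░░░░░░░░░░■■■■
░░░░░░░░░░░■■■■
░░░░░░░░░░░■■■■
░░░░░░░░░░░■■■■

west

░░░░░░░░░░░░■■■
░░░░░░░░░░░░■■■
░░░░░░░░░░░░■■■
░░░░░░░░░░░░■■■
░░░░░░░░░░░░■■■
░░░░░■·■■■■░■■■
░░░░░■·■···░■■■
░░░░░··◆···░■■■
░░░░░■·■···░■■■
░░░░░■·■■■■░■■■
░░░░░░░░░░░░■■■
░░░░░░░░░░░░■■■
░░░░░░░░░░░░■■■
░░░░░░░░░░░░■■■
░░░░░░░░░░░░■■■

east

░░░░░░░░░░░■■■■
░░░░░░░░░░░■■■■
░░░░░░░░░░░■■■■
░░░░░░░░░░░■■■■
░░░░░░░░░░░■■■■
░░░░■·■■■■░■■■■
░░░░■·■···░■■■■
░░░░···◆··░■■■■
░░░░■·■···░■■■■
░░░░■·■■■■░■■■■
░░░░░░░░░░░■■■■
░░░░░░░░░░░■■■■
░░░░░░░░░░░■■■■
░░░░░░░░░░░■■■■
░░░░░░░░░░░■■■■

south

░░░░░░░░░░░■■■■
░░░░░░░░░░░■■■■
░░░░░░░░░░░■■■■
░░░░░░░░░░░■■■■
░░░░■·■■■■░■■■■
░░░░■·■···░■■■■
░░░░······░■■■■
░░░░■·■◆··░■■■■
░░░░■·■■■■░■■■■
░░░░░·■■■■░■■■■
░░░░░░░░░░░■■■■
░░░░░░░░░░░■■■■
░░░░░░░░░░░■■■■
░░░░░░░░░░░■■■■
░░░░░░░░░░░■■■■

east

░░░░░░░░░░■■■■■
░░░░░░░░░░■■■■■
░░░░░░░░░░■■■■■
░░░░░░░░░░■■■■■
░░░■·■■■■░■■■■■
░░░■·■···■■■■■■
░░░······■■■■■■
░░░■·■·◆·■■■■■■
░░░■·■■■■■■■■■■
░░░░·■■■■■■■■■■
░░░░░░░░░░■■■■■
░░░░░░░░░░■■■■■
░░░░░░░░░░■■■■■
░░░░░░░░░░■■■■■
░░░░░░░░░░■■■■■

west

░░░░░░░░░░░■■■■
░░░░░░░░░░░■■■■
░░░░░░░░░░░■■■■
░░░░░░░░░░░■■■■
░░░░■·■■■■░■■■■
░░░░■·■···■■■■■
░░░░······■■■■■
░░░░■·■◆··■■■■■
░░░░■·■■■■■■■■■
░░░░░·■■■■■■■■■
░░░░░░░░░░░■■■■
░░░░░░░░░░░■■■■
░░░░░░░░░░░■■■■
░░░░░░░░░░░■■■■
░░░░░░░░░░░■■■■

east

░░░░░░░░░░■■■■■
░░░░░░░░░░■■■■■
░░░░░░░░░░■■■■■
░░░░░░░░░░■■■■■
░░░■·■■■■░■■■■■
░░░■·■···■■■■■■
░░░······■■■■■■
░░░■·■·◆·■■■■■■
░░░■·■■■■■■■■■■
░░░░·■■■■■■■■■■
░░░░░░░░░░■■■■■
░░░░░░░░░░■■■■■
░░░░░░░░░░■■■■■
░░░░░░░░░░■■■■■
░░░░░░░░░░■■■■■

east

░░░░░░░░░■■■■■■
░░░░░░░░░■■■■■■
░░░░░░░░░■■■■■■
░░░░░░░░░■■■■■■
░░■·■■■■░■■■■■■
░░■·■···■■■■■■■
░░······■■■■■■■
░░■·■··◆■■■■■■■
░░■·■■■■■■■■■■■
░░░·■■■■■■■■■■■
░░░░░░░░░■■■■■■
░░░░░░░░░■■■■■■
░░░░░░░░░■■■■■■
░░░░░░░░░■■■■■■
░░░░░░░░░■■■■■■

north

░░░░░░░░░■■■■■■
░░░░░░░░░■■■■■■
░░░░░░░░░■■■■■■
░░░░░░░░░■■■■■■
░░░░░░░░░■■■■■■
░░■·■■■■■■■■■■■
░░■·■···■■■■■■■
░░·····◆■■■■■■■
░░■·■···■■■■■■■
░░■·■■■■■■■■■■■
░░░·■■■■■■■■■■■
░░░░░░░░░■■■■■■
░░░░░░░░░■■■■■■
░░░░░░░░░■■■■■■
░░░░░░░░░■■■■■■

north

░░░░░░░░░■■■■■■
░░░░░░░░░■■■■■■
░░░░░░░░░■■■■■■
░░░░░░░░░■■■■■■
░░░░░░░░░■■■■■■
░░░░░■■■■■■■■■■
░░■·■■■■■■■■■■■
░░■·■··◆■■■■■■■
░░······■■■■■■■
░░■·■···■■■■■■■
░░■·■■■■■■■■■■■
░░░·■■■■■■■■■■■
░░░░░░░░░■■■■■■
░░░░░░░░░■■■■■■
░░░░░░░░░■■■■■■

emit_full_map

░░░■■■■
■·■■■■■
■·■··◆■
······■
■·■···■
■·■■■■■
░·■■■■■

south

░░░░░░░░░■■■■■■
░░░░░░░░░■■■■■■
░░░░░░░░░■■■■■■
░░░░░░░░░■■■■■■
░░░░░■■■■■■■■■■
░░■·■■■■■■■■■■■
░░■·■···■■■■■■■
░░·····◆■■■■■■■
░░■·■···■■■■■■■
░░■·■■■■■■■■■■■
░░░·■■■■■■■■■■■
░░░░░░░░░■■■■■■
░░░░░░░░░■■■■■■
░░░░░░░░░■■■■■■
░░░░░░░░░■■■■■■

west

░░░░░░░░░░■■■■■
░░░░░░░░░░■■■■■
░░░░░░░░░░■■■■■
░░░░░░░░░░■■■■■
░░░░░░■■■■■■■■■
░░░■·■■■■■■■■■■
░░░■·■···■■■■■■
░░░····◆·■■■■■■
░░░■·■···■■■■■■
░░░■·■■■■■■■■■■
░░░░·■■■■■■■■■■
░░░░░░░░░░■■■■■
░░░░░░░░░░■■■■■
░░░░░░░░░░■■■■■
░░░░░░░░░░■■■■■

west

░░░░░░░░░░░■■■■
░░░░░░░░░░░■■■■
░░░░░░░░░░░■■■■
░░░░░░░░░░░■■■■
░░░░░░░■■■■■■■■
░░░░■·■■■■■■■■■
░░░░■·■···■■■■■
░░░░···◆··■■■■■
░░░░■·■···■■■■■
░░░░■·■■■■■■■■■
░░░░░·■■■■■■■■■
░░░░░░░░░░░■■■■
░░░░░░░░░░░■■■■
░░░░░░░░░░░■■■■
░░░░░░░░░░░■■■■

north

░░░░░░░░░░░■■■■
░░░░░░░░░░░■■■■
░░░░░░░░░░░■■■■
░░░░░░░░░░░■■■■
░░░░░░░░░░░■■■■
░░░░░·■■■■■■■■■
░░░░■·■■■■■■■■■
░░░░■·■◆··■■■■■
░░░░······■■■■■
░░░░■·■···■■■■■
░░░░■·■■■■■■■■■
░░░░░·■■■■■■■■■
░░░░░░░░░░░■■■■
░░░░░░░░░░░■■■■
░░░░░░░░░░░■■■■

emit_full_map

░·■■■■■
■·■■■■■
■·■◆··■
······■
■·■···■
■·■■■■■
░·■■■■■

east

░░░░░░░░░░■■■■■
░░░░░░░░░░■■■■■
░░░░░░░░░░■■■■■
░░░░░░░░░░■■■■■
░░░░░░░░░░■■■■■
░░░░·■■■■■■■■■■
░░░■·■■■■■■■■■■
░░░■·■·◆·■■■■■■
░░░······■■■■■■
░░░■·■···■■■■■■
░░░■·■■■■■■■■■■
░░░░·■■■■■■■■■■
░░░░░░░░░░■■■■■
░░░░░░░░░░■■■■■
░░░░░░░░░░■■■■■

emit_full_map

░·■■■■■
■·■■■■■
■·■·◆·■
······■
■·■···■
■·■■■■■
░·■■■■■


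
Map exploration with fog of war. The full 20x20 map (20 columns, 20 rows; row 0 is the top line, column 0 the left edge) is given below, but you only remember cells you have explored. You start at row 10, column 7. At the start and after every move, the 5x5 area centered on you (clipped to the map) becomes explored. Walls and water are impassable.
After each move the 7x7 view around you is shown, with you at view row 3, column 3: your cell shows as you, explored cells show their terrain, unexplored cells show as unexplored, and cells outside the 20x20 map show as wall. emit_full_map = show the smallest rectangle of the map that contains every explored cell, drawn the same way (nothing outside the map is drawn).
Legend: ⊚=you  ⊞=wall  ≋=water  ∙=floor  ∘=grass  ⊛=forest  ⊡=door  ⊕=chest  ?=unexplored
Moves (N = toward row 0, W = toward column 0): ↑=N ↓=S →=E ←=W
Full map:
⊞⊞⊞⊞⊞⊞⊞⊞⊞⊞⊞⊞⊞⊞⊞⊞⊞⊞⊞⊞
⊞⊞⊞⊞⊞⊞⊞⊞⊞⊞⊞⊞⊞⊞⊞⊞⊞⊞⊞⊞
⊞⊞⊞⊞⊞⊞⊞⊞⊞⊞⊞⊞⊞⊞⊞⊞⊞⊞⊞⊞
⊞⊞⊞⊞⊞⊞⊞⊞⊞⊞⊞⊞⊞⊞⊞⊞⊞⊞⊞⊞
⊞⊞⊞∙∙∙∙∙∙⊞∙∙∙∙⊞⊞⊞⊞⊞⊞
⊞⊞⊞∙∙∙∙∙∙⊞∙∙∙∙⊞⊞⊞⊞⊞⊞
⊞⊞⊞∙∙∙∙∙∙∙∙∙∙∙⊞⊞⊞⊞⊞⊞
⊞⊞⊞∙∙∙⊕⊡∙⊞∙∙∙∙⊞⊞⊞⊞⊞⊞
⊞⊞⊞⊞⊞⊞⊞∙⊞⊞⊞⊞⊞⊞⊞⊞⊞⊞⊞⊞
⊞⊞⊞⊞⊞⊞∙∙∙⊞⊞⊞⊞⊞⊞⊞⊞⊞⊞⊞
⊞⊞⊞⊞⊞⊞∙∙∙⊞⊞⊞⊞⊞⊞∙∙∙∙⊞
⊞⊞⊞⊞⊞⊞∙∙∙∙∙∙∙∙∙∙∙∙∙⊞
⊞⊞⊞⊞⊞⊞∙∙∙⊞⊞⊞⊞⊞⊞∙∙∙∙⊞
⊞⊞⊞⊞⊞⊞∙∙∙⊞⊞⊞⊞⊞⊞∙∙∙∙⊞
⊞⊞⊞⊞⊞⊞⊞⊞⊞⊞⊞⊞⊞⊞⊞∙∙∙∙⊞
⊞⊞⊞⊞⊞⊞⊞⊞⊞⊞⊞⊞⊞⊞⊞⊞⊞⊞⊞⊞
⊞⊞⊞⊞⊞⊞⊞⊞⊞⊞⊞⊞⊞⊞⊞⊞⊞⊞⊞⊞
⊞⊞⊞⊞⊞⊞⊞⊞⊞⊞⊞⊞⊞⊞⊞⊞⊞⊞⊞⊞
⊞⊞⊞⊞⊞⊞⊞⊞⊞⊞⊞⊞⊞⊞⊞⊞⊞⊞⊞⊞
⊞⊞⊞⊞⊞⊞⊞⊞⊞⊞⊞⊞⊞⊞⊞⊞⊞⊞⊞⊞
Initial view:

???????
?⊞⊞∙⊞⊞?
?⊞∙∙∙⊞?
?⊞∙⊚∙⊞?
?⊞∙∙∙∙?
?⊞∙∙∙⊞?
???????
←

???????
?⊞⊞⊞∙⊞⊞
?⊞⊞∙∙∙⊞
?⊞⊞⊚∙∙⊞
?⊞⊞∙∙∙∙
?⊞⊞∙∙∙⊞
???????

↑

???????
?∙∙⊕⊡∙?
?⊞⊞⊞∙⊞⊞
?⊞⊞⊚∙∙⊞
?⊞⊞∙∙∙⊞
?⊞⊞∙∙∙∙
?⊞⊞∙∙∙⊞

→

???????
∙∙⊕⊡∙⊞?
⊞⊞⊞∙⊞⊞?
⊞⊞∙⊚∙⊞?
⊞⊞∙∙∙⊞?
⊞⊞∙∙∙∙?
⊞⊞∙∙∙⊞?

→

???????
∙⊕⊡∙⊞∙?
⊞⊞∙⊞⊞⊞?
⊞∙∙⊚⊞⊞?
⊞∙∙∙⊞⊞?
⊞∙∙∙∙∙?
⊞∙∙∙⊞??

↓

∙⊕⊡∙⊞∙?
⊞⊞∙⊞⊞⊞?
⊞∙∙∙⊞⊞?
⊞∙∙⊚⊞⊞?
⊞∙∙∙∙∙?
⊞∙∙∙⊞⊞?
???????

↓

⊞⊞∙⊞⊞⊞?
⊞∙∙∙⊞⊞?
⊞∙∙∙⊞⊞?
⊞∙∙⊚∙∙?
⊞∙∙∙⊞⊞?
?∙∙∙⊞⊞?
???????

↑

∙⊕⊡∙⊞∙?
⊞⊞∙⊞⊞⊞?
⊞∙∙∙⊞⊞?
⊞∙∙⊚⊞⊞?
⊞∙∙∙∙∙?
⊞∙∙∙⊞⊞?
?∙∙∙⊞⊞?

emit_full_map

∙∙⊕⊡∙⊞∙
⊞⊞⊞∙⊞⊞⊞
⊞⊞∙∙∙⊞⊞
⊞⊞∙∙⊚⊞⊞
⊞⊞∙∙∙∙∙
⊞⊞∙∙∙⊞⊞
??∙∙∙⊞⊞

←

∙∙⊕⊡∙⊞∙
⊞⊞⊞∙⊞⊞⊞
⊞⊞∙∙∙⊞⊞
⊞⊞∙⊚∙⊞⊞
⊞⊞∙∙∙∙∙
⊞⊞∙∙∙⊞⊞
??∙∙∙⊞⊞

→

∙⊕⊡∙⊞∙?
⊞⊞∙⊞⊞⊞?
⊞∙∙∙⊞⊞?
⊞∙∙⊚⊞⊞?
⊞∙∙∙∙∙?
⊞∙∙∙⊞⊞?
?∙∙∙⊞⊞?

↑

???????
∙⊕⊡∙⊞∙?
⊞⊞∙⊞⊞⊞?
⊞∙∙⊚⊞⊞?
⊞∙∙∙⊞⊞?
⊞∙∙∙∙∙?
⊞∙∙∙⊞⊞?


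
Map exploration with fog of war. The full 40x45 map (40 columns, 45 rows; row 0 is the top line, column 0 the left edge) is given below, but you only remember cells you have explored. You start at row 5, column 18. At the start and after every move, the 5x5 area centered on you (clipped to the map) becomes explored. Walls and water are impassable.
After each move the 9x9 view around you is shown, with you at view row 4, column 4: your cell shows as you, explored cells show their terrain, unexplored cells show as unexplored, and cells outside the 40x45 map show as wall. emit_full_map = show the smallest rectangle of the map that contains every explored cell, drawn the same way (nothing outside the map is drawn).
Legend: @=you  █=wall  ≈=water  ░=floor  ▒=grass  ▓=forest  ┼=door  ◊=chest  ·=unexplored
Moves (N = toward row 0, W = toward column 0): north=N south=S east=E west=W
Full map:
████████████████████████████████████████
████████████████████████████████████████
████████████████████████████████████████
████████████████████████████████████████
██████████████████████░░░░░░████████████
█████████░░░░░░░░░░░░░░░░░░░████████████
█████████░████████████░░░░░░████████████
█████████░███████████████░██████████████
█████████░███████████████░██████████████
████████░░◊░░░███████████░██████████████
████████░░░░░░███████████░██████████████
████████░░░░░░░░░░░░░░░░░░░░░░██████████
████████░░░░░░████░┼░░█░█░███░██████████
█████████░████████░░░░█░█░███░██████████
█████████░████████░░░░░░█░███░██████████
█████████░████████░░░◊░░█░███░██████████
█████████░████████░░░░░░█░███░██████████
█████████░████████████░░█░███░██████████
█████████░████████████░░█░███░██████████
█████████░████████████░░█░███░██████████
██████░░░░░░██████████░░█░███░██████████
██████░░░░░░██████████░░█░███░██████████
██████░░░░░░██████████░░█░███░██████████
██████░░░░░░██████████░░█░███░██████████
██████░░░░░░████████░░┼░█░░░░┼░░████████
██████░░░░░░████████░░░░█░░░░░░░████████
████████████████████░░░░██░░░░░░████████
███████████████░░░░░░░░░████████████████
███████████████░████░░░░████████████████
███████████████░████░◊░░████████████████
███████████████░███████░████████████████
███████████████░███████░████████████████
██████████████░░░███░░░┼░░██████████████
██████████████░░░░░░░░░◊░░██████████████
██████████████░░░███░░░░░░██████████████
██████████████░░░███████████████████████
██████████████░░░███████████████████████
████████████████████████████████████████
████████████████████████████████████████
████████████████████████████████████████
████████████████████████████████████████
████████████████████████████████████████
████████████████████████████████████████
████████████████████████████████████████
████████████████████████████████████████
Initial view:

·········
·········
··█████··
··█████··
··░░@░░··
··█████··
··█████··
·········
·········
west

·········
·········
··██████·
··██████·
··░░@░░░·
··██████·
··██████·
·········
·········

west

·········
·········
··███████
··███████
··░░@░░░░
··███████
··███████
·········
·········

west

·········
·········
··███████
··███████
··░░@░░░░
··███████
··███████
·········
·········
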